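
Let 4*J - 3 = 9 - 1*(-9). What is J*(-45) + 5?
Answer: -925/4 ≈ -231.25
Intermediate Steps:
J = 21/4 (J = ¾ + (9 - 1*(-9))/4 = ¾ + (9 + 9)/4 = ¾ + (¼)*18 = ¾ + 9/2 = 21/4 ≈ 5.2500)
J*(-45) + 5 = (21/4)*(-45) + 5 = -945/4 + 5 = -925/4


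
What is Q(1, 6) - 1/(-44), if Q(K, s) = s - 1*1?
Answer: 221/44 ≈ 5.0227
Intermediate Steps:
Q(K, s) = -1 + s (Q(K, s) = s - 1 = -1 + s)
Q(1, 6) - 1/(-44) = (-1 + 6) - 1/(-44) = 5 - 1*(-1/44) = 5 + 1/44 = 221/44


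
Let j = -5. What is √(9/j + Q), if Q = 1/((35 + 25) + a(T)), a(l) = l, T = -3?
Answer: 2*I*√36195/285 ≈ 1.3351*I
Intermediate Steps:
Q = 1/57 (Q = 1/((35 + 25) - 3) = 1/(60 - 3) = 1/57 ≈ 0.017544)
√(9/j + Q) = √(9/(-5) + 1/57) = √(9*(-⅕) + 1/57) = √(-9/5 + 1/57) = √(-508/285) = 2*I*√36195/285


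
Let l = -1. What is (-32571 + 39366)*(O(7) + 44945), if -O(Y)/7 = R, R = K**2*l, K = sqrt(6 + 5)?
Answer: 305924490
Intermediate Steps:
K = sqrt(11) ≈ 3.3166
R = -11 (R = (sqrt(11))**2*(-1) = 11*(-1) = -11)
O(Y) = 77 (O(Y) = -7*(-11) = 77)
(-32571 + 39366)*(O(7) + 44945) = (-32571 + 39366)*(77 + 44945) = 6795*45022 = 305924490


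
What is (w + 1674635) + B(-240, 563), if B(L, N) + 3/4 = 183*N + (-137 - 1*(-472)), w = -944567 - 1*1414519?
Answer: -2324351/4 ≈ -5.8109e+5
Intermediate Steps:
w = -2359086 (w = -944567 - 1414519 = -2359086)
B(L, N) = 1337/4 + 183*N (B(L, N) = -¾ + (183*N + (-137 - 1*(-472))) = -¾ + (183*N + (-137 + 472)) = -¾ + (183*N + 335) = -¾ + (335 + 183*N) = 1337/4 + 183*N)
(w + 1674635) + B(-240, 563) = (-2359086 + 1674635) + (1337/4 + 183*563) = -684451 + (1337/4 + 103029) = -684451 + 413453/4 = -2324351/4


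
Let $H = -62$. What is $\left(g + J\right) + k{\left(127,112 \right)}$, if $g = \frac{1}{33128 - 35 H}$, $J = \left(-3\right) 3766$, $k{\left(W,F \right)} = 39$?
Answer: $- \frac{397420181}{35298} \approx -11259.0$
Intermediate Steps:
$J = -11298$
$g = \frac{1}{35298}$ ($g = \frac{1}{33128 - -2170} = \frac{1}{33128 + 2170} = \frac{1}{35298} \approx 2.833 \cdot 10^{-5}$)
$\left(g + J\right) + k{\left(127,112 \right)} = \left(\frac{1}{35298} - 11298\right) + 39 = - \frac{398796803}{35298} + 39 = - \frac{397420181}{35298}$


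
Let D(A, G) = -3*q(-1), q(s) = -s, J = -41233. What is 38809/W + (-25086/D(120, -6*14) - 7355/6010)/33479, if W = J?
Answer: -1147365044073/1659288407614 ≈ -0.69148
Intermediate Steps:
W = -41233
D(A, G) = -3 (D(A, G) = -(-3)*(-1) = -3*1 = -3)
38809/W + (-25086/D(120, -6*14) - 7355/6010)/33479 = 38809/(-41233) + (-25086/(-3) - 7355/6010)/33479 = 38809*(-1/41233) + (-25086*(-1/3) - 7355*1/6010)*(1/33479) = -38809/41233 + (8362 - 1471/1202)*(1/33479) = -38809/41233 + (10049653/1202)*(1/33479) = -38809/41233 + 10049653/40241758 = -1147365044073/1659288407614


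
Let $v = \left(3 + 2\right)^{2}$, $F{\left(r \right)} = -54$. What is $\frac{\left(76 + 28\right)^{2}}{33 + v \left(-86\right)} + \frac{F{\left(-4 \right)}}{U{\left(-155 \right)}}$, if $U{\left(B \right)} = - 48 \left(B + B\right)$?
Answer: $- \frac{26842733}{5250160} \approx -5.1127$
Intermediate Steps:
$v = 25$ ($v = 5^{2} = 25$)
$U{\left(B \right)} = - 96 B$ ($U{\left(B \right)} = - 48 \cdot 2 B = - 96 B$)
$\frac{\left(76 + 28\right)^{2}}{33 + v \left(-86\right)} + \frac{F{\left(-4 \right)}}{U{\left(-155 \right)}} = \frac{\left(76 + 28\right)^{2}}{33 + 25 \left(-86\right)} - \frac{54}{\left(-96\right) \left(-155\right)} = \frac{104^{2}}{33 - 2150} - \frac{54}{14880} = \frac{10816}{-2117} - \frac{9}{2480} = 10816 \left(- \frac{1}{2117}\right) - \frac{9}{2480} = - \frac{10816}{2117} - \frac{9}{2480} = - \frac{26842733}{5250160}$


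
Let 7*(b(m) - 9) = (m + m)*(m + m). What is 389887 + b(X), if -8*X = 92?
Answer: 2729801/7 ≈ 3.8997e+5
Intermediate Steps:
X = -23/2 (X = -1/8*92 = -23/2 ≈ -11.500)
b(m) = 9 + 4*m**2/7 (b(m) = 9 + ((m + m)*(m + m))/7 = 9 + ((2*m)*(2*m))/7 = 9 + (4*m**2)/7 = 9 + 4*m**2/7)
389887 + b(X) = 389887 + (9 + 4*(-23/2)**2/7) = 389887 + (9 + (4/7)*(529/4)) = 389887 + (9 + 529/7) = 389887 + 592/7 = 2729801/7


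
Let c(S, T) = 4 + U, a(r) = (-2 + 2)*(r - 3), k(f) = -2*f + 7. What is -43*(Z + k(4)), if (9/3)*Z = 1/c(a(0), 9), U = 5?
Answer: 1118/27 ≈ 41.407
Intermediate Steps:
k(f) = 7 - 2*f
a(r) = 0 (a(r) = 0*(-3 + r) = 0)
c(S, T) = 9 (c(S, T) = 4 + 5 = 9)
Z = 1/27 (Z = (⅓)/9 = (⅓)*(⅑) = 1/27 ≈ 0.037037)
-43*(Z + k(4)) = -43*(1/27 + (7 - 2*4)) = -43*(1/27 + (7 - 8)) = -43*(1/27 - 1) = -43*(-26/27) = 1118/27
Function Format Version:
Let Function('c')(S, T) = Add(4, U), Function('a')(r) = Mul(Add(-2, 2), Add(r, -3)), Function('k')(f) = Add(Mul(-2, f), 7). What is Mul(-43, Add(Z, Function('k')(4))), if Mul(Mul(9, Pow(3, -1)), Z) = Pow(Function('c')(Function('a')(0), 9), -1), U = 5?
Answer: Rational(1118, 27) ≈ 41.407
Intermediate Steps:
Function('k')(f) = Add(7, Mul(-2, f))
Function('a')(r) = 0 (Function('a')(r) = Mul(0, Add(-3, r)) = 0)
Function('c')(S, T) = 9 (Function('c')(S, T) = Add(4, 5) = 9)
Z = Rational(1, 27) (Z = Mul(Rational(1, 3), Pow(9, -1)) = Mul(Rational(1, 3), Rational(1, 9)) = Rational(1, 27) ≈ 0.037037)
Mul(-43, Add(Z, Function('k')(4))) = Mul(-43, Add(Rational(1, 27), Add(7, Mul(-2, 4)))) = Mul(-43, Add(Rational(1, 27), Add(7, -8))) = Mul(-43, Add(Rational(1, 27), -1)) = Mul(-43, Rational(-26, 27)) = Rational(1118, 27)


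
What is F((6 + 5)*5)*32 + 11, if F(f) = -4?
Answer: -117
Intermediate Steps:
F((6 + 5)*5)*32 + 11 = -4*32 + 11 = -128 + 11 = -117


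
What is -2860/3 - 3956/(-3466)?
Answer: -4950446/5199 ≈ -952.19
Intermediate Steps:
-2860/3 - 3956/(-3466) = -2860*⅓ - 3956*(-1/3466) = -2860/3 + 1978/1733 = -4950446/5199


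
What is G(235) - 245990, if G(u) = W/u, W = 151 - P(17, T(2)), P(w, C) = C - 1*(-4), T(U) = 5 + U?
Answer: -11561502/47 ≈ -2.4599e+5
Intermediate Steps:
P(w, C) = 4 + C (P(w, C) = C + 4 = 4 + C)
W = 140 (W = 151 - (4 + (5 + 2)) = 151 - (4 + 7) = 151 - 1*11 = 151 - 11 = 140)
G(u) = 140/u
G(235) - 245990 = 140/235 - 245990 = 140*(1/235) - 245990 = 28/47 - 245990 = -11561502/47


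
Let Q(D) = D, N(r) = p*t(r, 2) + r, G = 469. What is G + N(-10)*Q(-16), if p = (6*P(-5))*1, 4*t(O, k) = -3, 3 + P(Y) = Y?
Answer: 53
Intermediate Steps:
P(Y) = -3 + Y
t(O, k) = -¾ (t(O, k) = (¼)*(-3) = -¾)
p = -48 (p = (6*(-3 - 5))*1 = (6*(-8))*1 = -48*1 = -48)
N(r) = 36 + r (N(r) = -48*(-¾) + r = 36 + r)
G + N(-10)*Q(-16) = 469 + (36 - 10)*(-16) = 469 + 26*(-16) = 469 - 416 = 53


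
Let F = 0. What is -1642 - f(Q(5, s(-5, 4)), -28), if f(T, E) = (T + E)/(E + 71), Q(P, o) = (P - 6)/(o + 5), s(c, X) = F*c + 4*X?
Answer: -1482137/903 ≈ -1641.3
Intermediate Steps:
s(c, X) = 4*X (s(c, X) = 0*c + 4*X = 0 + 4*X = 4*X)
Q(P, o) = (-6 + P)/(5 + o)
f(T, E) = (E + T)/(71 + E)
-1642 - f(Q(5, s(-5, 4)), -28) = -1642 - (-28 + (-6 + 5)/(5 + 4*4))/(71 - 28) = -1642 - (-28 - 1/(5 + 16))/43 = -1642 - (-28 - 1/21)/43 = -1642 - (-589)/(43*21) = -1642 - 1*(-589/903) = -1642 + 589/903 = -1482137/903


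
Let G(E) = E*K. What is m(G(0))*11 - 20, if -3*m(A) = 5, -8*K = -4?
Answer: -115/3 ≈ -38.333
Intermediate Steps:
K = 1/2 (K = -1/8*(-4) = 1/2 ≈ 0.50000)
G(E) = E/2 (G(E) = E*(1/2) = E/2)
m(A) = -5/3 (m(A) = -1/3*5 = -5/3)
m(G(0))*11 - 20 = -5/3*11 - 20 = -55/3 - 20 = -115/3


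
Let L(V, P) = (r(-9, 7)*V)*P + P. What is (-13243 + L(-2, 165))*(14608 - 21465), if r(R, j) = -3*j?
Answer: 42156836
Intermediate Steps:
L(V, P) = P - 21*P*V (L(V, P) = ((-3*7)*V)*P + P = (-21*V)*P + P = -21*P*V + P = P - 21*P*V)
(-13243 + L(-2, 165))*(14608 - 21465) = (-13243 + 165*(1 - 21*(-2)))*(14608 - 21465) = (-13243 + 165*(1 + 42))*(-6857) = (-13243 + 165*43)*(-6857) = (-13243 + 7095)*(-6857) = -6148*(-6857) = 42156836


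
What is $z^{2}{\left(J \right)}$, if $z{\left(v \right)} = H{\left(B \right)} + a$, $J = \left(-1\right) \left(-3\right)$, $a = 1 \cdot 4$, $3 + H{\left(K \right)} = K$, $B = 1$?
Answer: $4$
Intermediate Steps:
$H{\left(K \right)} = -3 + K$
$a = 4$
$J = 3$
$z{\left(v \right)} = 2$ ($z{\left(v \right)} = \left(-3 + 1\right) + 4 = -2 + 4 = 2$)
$z^{2}{\left(J \right)} = 2^{2} = 4$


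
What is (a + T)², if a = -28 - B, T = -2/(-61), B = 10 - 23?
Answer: 833569/3721 ≈ 224.02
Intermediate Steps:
B = -13
T = 2/61 (T = -2*(-1/61) = 2/61 ≈ 0.032787)
a = -15 (a = -28 - 1*(-13) = -28 + 13 = -15)
(a + T)² = (-15 + 2/61)² = (-913/61)² = 833569/3721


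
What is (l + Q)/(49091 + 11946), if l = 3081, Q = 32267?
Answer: 35348/61037 ≈ 0.57912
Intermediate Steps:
(l + Q)/(49091 + 11946) = (3081 + 32267)/(49091 + 11946) = 35348/61037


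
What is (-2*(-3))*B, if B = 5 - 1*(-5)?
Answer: 60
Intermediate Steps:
B = 10 (B = 5 + 5 = 10)
(-2*(-3))*B = -2*(-3)*10 = 6*10 = 60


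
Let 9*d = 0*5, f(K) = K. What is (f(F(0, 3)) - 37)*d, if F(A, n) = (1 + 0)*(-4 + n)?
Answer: 0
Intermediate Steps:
F(A, n) = -4 + n (F(A, n) = 1*(-4 + n) = -4 + n)
d = 0 (d = (0*5)/9 = (⅑)*0 = 0)
(f(F(0, 3)) - 37)*d = ((-4 + 3) - 37)*0 = (-1 - 37)*0 = -38*0 = 0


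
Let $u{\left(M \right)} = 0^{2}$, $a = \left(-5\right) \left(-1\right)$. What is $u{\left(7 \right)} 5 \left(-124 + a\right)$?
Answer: $0$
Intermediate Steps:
$a = 5$
$u{\left(M \right)} = 0$
$u{\left(7 \right)} 5 \left(-124 + a\right) = 0 \cdot 5 \left(-124 + 5\right) = 0 \left(-119\right) = 0$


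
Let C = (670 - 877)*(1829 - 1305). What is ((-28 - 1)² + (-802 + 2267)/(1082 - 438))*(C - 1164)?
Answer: -14884435152/161 ≈ -9.2450e+7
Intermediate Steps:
C = -108468 (C = -207*524 = -108468)
((-28 - 1)² + (-802 + 2267)/(1082 - 438))*(C - 1164) = ((-28 - 1)² + (-802 + 2267)/(1082 - 438))*(-108468 - 1164) = ((-29)² + 1465/644)*(-109632) = (841 + 1465*(1/644))*(-109632) = (841 + 1465/644)*(-109632) = (543069/644)*(-109632) = -14884435152/161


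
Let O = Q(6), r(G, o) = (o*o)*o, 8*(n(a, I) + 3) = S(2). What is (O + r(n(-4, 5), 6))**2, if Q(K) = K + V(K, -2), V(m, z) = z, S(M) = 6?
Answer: 48400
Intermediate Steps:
n(a, I) = -9/4 (n(a, I) = -3 + (1/8)*6 = -3 + 3/4 = -9/4)
r(G, o) = o**3 (r(G, o) = o**2*o = o**3)
Q(K) = -2 + K (Q(K) = K - 2 = -2 + K)
O = 4 (O = -2 + 6 = 4)
(O + r(n(-4, 5), 6))**2 = (4 + 6**3)**2 = (4 + 216)**2 = 220**2 = 48400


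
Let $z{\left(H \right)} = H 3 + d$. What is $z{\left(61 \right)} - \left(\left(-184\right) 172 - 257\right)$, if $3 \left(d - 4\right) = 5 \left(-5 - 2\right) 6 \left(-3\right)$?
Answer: $32302$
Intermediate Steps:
$d = 214$ ($d = 4 + \frac{5 \left(-5 - 2\right) 6 \left(-3\right)}{3} = 4 + \frac{5 \left(\left(-7\right) 6\right) \left(-3\right)}{3} = 4 + \frac{5 \left(-42\right) \left(-3\right)}{3} = 4 + \frac{\left(-210\right) \left(-3\right)}{3} = 4 + \frac{1}{3} \cdot 630 = 4 + 210 = 214$)
$z{\left(H \right)} = 214 + 3 H$ ($z{\left(H \right)} = H 3 + 214 = 3 H + 214 = 214 + 3 H$)
$z{\left(61 \right)} - \left(\left(-184\right) 172 - 257\right) = \left(214 + 3 \cdot 61\right) - \left(\left(-184\right) 172 - 257\right) = \left(214 + 183\right) - \left(-31648 - 257\right) = 397 - -31905 = 397 + 31905 = 32302$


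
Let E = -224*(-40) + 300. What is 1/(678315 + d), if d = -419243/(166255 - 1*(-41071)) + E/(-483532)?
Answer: 3580312694/2428572496557573 ≈ 1.4742e-6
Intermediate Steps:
E = 9260 (E = 8960 + 300 = 9260)
d = -7308473037/3580312694 (d = -419243/(166255 - 1*(-41071)) + 9260/(-483532) = -419243/(166255 + 41071) + 9260*(-1/483532) = -419243/207326 - 2315/120883 = -7308473037/3580312694 ≈ -2.0413)
1/(678315 + d) = 1/(678315 - 7308473037/3580312694) = 1/(2428572496557573/3580312694) = 3580312694/2428572496557573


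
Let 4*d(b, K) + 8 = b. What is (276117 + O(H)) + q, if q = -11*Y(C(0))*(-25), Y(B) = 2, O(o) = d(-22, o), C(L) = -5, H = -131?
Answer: 553319/2 ≈ 2.7666e+5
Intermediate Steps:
d(b, K) = -2 + b/4
O(o) = -15/2 (O(o) = -2 + (¼)*(-22) = -2 - 11/2 = -15/2)
q = 550 (q = -11*2*(-25) = -22*(-25) = 550)
(276117 + O(H)) + q = (276117 - 15/2) + 550 = 552219/2 + 550 = 553319/2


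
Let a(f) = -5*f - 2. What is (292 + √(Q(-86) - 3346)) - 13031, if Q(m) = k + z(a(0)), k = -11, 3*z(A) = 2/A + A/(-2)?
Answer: -12739 + 3*I*√373 ≈ -12739.0 + 57.94*I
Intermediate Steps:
a(f) = -2 - 5*f
z(A) = -A/6 + 2/(3*A) (z(A) = (2/A + A/(-2))/3 = (2/A + A*(-½))/3 = (2/A - A/2)/3 = -A/6 + 2/(3*A))
Q(m) = -11 (Q(m) = -11 + (4 - (-2 - 5*0)²)/(6*(-2 - 5*0)) = -11 + (4 - (-2 + 0)²)/(6*(-2 + 0)) = -11 + (⅙)*(4 - 1*(-2)²)/(-2) = -11 + (⅙)*(-½)*(4 - 1*4) = -11 + (⅙)*(-½)*(4 - 4) = -11 + (⅙)*(-½)*0 = -11 + 0 = -11)
(292 + √(Q(-86) - 3346)) - 13031 = (292 + √(-11 - 3346)) - 13031 = (292 + √(-3357)) - 13031 = (292 + 3*I*√373) - 13031 = -12739 + 3*I*√373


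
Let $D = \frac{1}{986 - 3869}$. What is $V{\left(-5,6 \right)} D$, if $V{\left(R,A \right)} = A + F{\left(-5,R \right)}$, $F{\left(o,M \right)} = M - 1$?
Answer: $0$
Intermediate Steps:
$D = - \frac{1}{2883}$ ($D = \frac{1}{-2883} = - \frac{1}{2883} \approx -0.00034686$)
$F{\left(o,M \right)} = -1 + M$
$V{\left(R,A \right)} = -1 + A + R$ ($V{\left(R,A \right)} = A + \left(-1 + R\right) = -1 + A + R$)
$V{\left(-5,6 \right)} D = \left(-1 + 6 - 5\right) \left(- \frac{1}{2883}\right) = 0 \left(- \frac{1}{2883}\right) = 0$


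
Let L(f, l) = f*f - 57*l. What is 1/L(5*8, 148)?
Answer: -1/6836 ≈ -0.00014628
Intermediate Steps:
L(f, l) = f² - 57*l
1/L(5*8, 148) = 1/((5*8)² - 57*148) = 1/(40² - 8436) = 1/(1600 - 8436) = 1/(-6836) = -1/6836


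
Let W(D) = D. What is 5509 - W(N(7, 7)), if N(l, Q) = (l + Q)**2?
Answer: 5313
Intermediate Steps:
N(l, Q) = (Q + l)**2
5509 - W(N(7, 7)) = 5509 - (7 + 7)**2 = 5509 - 1*14**2 = 5509 - 1*196 = 5509 - 196 = 5313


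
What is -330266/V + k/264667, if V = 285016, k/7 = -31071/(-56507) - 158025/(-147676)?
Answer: -22793435902747219586/19671216961211526997 ≈ -1.1587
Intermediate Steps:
k = 94625717697/8344727732 (k = 7*(-31071/(-56507) - 158025/(-147676)) = 7*(-31071*(-1/56507) - 158025*(-1/147676)) = 7*(31071/56507 + 158025/147676) = 7*(13517959671/8344727732) = 94625717697/8344727732 ≈ 11.340)
-330266/V + k/264667 = -330266/285016 + (94625717697/8344727732)/264667 = -330266*1/285016 + (94625717697/8344727732)*(1/264667) = -165133/142508 + 94625717697/2208574054645244 = -22793435902747219586/19671216961211526997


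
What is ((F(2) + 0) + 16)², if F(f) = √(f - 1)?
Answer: 289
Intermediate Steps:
F(f) = √(-1 + f)
((F(2) + 0) + 16)² = ((√(-1 + 2) + 0) + 16)² = ((√1 + 0) + 16)² = ((1 + 0) + 16)² = (1 + 16)² = 17² = 289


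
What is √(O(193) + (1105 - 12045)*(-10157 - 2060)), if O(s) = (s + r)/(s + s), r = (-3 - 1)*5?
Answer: 3*√2212656496762/386 ≈ 11561.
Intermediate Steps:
r = -20 (r = -4*5 = -20)
O(s) = (-20 + s)/(2*s) (O(s) = (s - 20)/(s + s) = (-20 + s)/((2*s)) = (-20 + s)*(1/(2*s)) = (-20 + s)/(2*s))
√(O(193) + (1105 - 12045)*(-10157 - 2060)) = √((½)*(-20 + 193)/193 + (1105 - 12045)*(-10157 - 2060)) = √((½)*(1/193)*173 - 10940*(-12217)) = √(173/386 + 133653980) = √(51590436453/386) = 3*√2212656496762/386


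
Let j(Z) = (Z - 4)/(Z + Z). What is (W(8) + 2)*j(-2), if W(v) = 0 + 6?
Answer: 12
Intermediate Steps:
W(v) = 6
j(Z) = (-4 + Z)/(2*Z) (j(Z) = (-4 + Z)/((2*Z)) = (-4 + Z)*(1/(2*Z)) = (-4 + Z)/(2*Z))
(W(8) + 2)*j(-2) = (6 + 2)*((½)*(-4 - 2)/(-2)) = 8*((½)*(-½)*(-6)) = 8*(3/2) = 12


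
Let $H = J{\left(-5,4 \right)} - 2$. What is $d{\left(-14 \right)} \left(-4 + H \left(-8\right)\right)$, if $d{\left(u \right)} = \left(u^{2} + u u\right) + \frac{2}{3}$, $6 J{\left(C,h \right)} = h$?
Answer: $\frac{23560}{9} \approx 2617.8$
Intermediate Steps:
$J{\left(C,h \right)} = \frac{h}{6}$
$d{\left(u \right)} = \frac{2}{3} + 2 u^{2}$ ($d{\left(u \right)} = \left(u^{2} + u^{2}\right) + 2 \cdot \frac{1}{3} = 2 u^{2} + \frac{2}{3} = \frac{2}{3} + 2 u^{2}$)
$H = - \frac{4}{3}$ ($H = \frac{1}{6} \cdot 4 - 2 = \frac{2}{3} - 2 = - \frac{4}{3} \approx -1.3333$)
$d{\left(-14 \right)} \left(-4 + H \left(-8\right)\right) = \left(\frac{2}{3} + 2 \left(-14\right)^{2}\right) \left(-4 - - \frac{32}{3}\right) = \left(\frac{2}{3} + 2 \cdot 196\right) \left(-4 + \frac{32}{3}\right) = \left(\frac{2}{3} + 392\right) \frac{20}{3} = \frac{1178}{3} \cdot \frac{20}{3} = \frac{23560}{9}$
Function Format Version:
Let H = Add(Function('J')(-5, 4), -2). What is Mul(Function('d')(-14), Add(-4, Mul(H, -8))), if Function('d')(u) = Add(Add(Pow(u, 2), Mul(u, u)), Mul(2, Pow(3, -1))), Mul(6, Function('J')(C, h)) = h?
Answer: Rational(23560, 9) ≈ 2617.8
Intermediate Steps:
Function('J')(C, h) = Mul(Rational(1, 6), h)
Function('d')(u) = Add(Rational(2, 3), Mul(2, Pow(u, 2))) (Function('d')(u) = Add(Add(Pow(u, 2), Pow(u, 2)), Mul(2, Rational(1, 3))) = Add(Mul(2, Pow(u, 2)), Rational(2, 3)) = Add(Rational(2, 3), Mul(2, Pow(u, 2))))
H = Rational(-4, 3) (H = Add(Mul(Rational(1, 6), 4), -2) = Add(Rational(2, 3), -2) = Rational(-4, 3) ≈ -1.3333)
Mul(Function('d')(-14), Add(-4, Mul(H, -8))) = Mul(Add(Rational(2, 3), Mul(2, Pow(-14, 2))), Add(-4, Mul(Rational(-4, 3), -8))) = Mul(Add(Rational(2, 3), Mul(2, 196)), Add(-4, Rational(32, 3))) = Mul(Add(Rational(2, 3), 392), Rational(20, 3)) = Mul(Rational(1178, 3), Rational(20, 3)) = Rational(23560, 9)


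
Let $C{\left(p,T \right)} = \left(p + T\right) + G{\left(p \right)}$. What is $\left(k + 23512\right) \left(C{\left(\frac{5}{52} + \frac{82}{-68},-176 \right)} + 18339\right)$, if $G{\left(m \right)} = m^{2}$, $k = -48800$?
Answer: $- \frac{44866224013085}{97682} \approx -4.5931 \cdot 10^{8}$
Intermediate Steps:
$C{\left(p,T \right)} = T + p + p^{2}$ ($C{\left(p,T \right)} = \left(p + T\right) + p^{2} = \left(T + p\right) + p^{2} = T + p + p^{2}$)
$\left(k + 23512\right) \left(C{\left(\frac{5}{52} + \frac{82}{-68},-176 \right)} + 18339\right) = \left(-48800 + 23512\right) \left(\left(-176 + \left(\frac{5}{52} + \frac{82}{-68}\right) + \left(\frac{5}{52} + \frac{82}{-68}\right)^{2}\right) + 18339\right) = - 25288 \left(\left(-176 + \left(5 \cdot \frac{1}{52} + 82 \left(- \frac{1}{68}\right)\right) + \left(5 \cdot \frac{1}{52} + 82 \left(- \frac{1}{68}\right)\right)^{2}\right) + 18339\right) = - 25288 \left(\left(-176 + \left(\frac{5}{52} - \frac{41}{34}\right) + \left(\frac{5}{52} - \frac{41}{34}\right)^{2}\right) + 18339\right) = - 25288 \left(\left(-176 - \frac{981}{884} + \left(- \frac{981}{884}\right)^{2}\right) + 18339\right) = - 25288 \left(\left(-176 - \frac{981}{884} + \frac{962361}{781456}\right) + 18339\right) = - 25288 \left(- \frac{137441099}{781456} + 18339\right) = \left(-25288\right) \frac{14193680485}{781456} = - \frac{44866224013085}{97682}$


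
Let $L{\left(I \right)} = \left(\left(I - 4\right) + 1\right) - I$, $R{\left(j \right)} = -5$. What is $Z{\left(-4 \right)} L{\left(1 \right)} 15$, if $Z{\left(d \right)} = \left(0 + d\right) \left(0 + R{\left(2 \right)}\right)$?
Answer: $-900$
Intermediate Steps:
$Z{\left(d \right)} = - 5 d$ ($Z{\left(d \right)} = \left(0 + d\right) \left(0 - 5\right) = d \left(-5\right) = - 5 d$)
$L{\left(I \right)} = -3$ ($L{\left(I \right)} = \left(\left(-4 + I\right) + 1\right) - I = \left(-3 + I\right) - I = -3$)
$Z{\left(-4 \right)} L{\left(1 \right)} 15 = \left(-5\right) \left(-4\right) \left(-3\right) 15 = 20 \left(-3\right) 15 = \left(-60\right) 15 = -900$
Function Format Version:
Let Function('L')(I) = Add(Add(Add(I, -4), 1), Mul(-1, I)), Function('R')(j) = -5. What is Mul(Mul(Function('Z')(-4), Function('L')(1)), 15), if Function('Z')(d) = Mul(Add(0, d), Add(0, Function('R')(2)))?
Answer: -900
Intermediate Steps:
Function('Z')(d) = Mul(-5, d) (Function('Z')(d) = Mul(Add(0, d), Add(0, -5)) = Mul(d, -5) = Mul(-5, d))
Function('L')(I) = -3 (Function('L')(I) = Add(Add(Add(-4, I), 1), Mul(-1, I)) = Add(Add(-3, I), Mul(-1, I)) = -3)
Mul(Mul(Function('Z')(-4), Function('L')(1)), 15) = Mul(Mul(Mul(-5, -4), -3), 15) = Mul(Mul(20, -3), 15) = Mul(-60, 15) = -900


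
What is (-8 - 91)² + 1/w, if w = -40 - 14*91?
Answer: 12878513/1314 ≈ 9801.0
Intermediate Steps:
w = -1314 (w = -40 - 1274 = -1314)
(-8 - 91)² + 1/w = (-8 - 91)² + 1/(-1314) = (-99)² - 1/1314 = 9801 - 1/1314 = 12878513/1314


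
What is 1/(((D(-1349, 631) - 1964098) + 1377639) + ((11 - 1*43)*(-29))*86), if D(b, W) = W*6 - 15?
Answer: -1/502880 ≈ -1.9885e-6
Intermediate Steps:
D(b, W) = -15 + 6*W (D(b, W) = 6*W - 15 = -15 + 6*W)
1/(((D(-1349, 631) - 1964098) + 1377639) + ((11 - 1*43)*(-29))*86) = 1/((((-15 + 6*631) - 1964098) + 1377639) + ((11 - 1*43)*(-29))*86) = 1/((((-15 + 3786) - 1964098) + 1377639) + ((11 - 43)*(-29))*86) = 1/(((3771 - 1964098) + 1377639) - 32*(-29)*86) = 1/((-1960327 + 1377639) + 928*86) = 1/(-582688 + 79808) = 1/(-502880) = -1/502880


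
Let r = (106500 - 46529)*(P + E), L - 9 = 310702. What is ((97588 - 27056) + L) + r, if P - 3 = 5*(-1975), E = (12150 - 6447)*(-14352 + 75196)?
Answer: 20808945460903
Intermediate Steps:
L = 310711 (L = 9 + 310702 = 310711)
E = 346993332 (E = 5703*60844 = 346993332)
P = -9872 (P = 3 + 5*(-1975) = 3 - 9875 = -9872)
r = 20808945079660 (r = (106500 - 46529)*(-9872 + 346993332) = 59971*346983460 = 20808945079660)
((97588 - 27056) + L) + r = ((97588 - 27056) + 310711) + 20808945079660 = (70532 + 310711) + 20808945079660 = 381243 + 20808945079660 = 20808945460903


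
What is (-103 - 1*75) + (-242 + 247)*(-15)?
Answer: -253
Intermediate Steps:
(-103 - 1*75) + (-242 + 247)*(-15) = (-103 - 75) + 5*(-15) = -178 - 75 = -253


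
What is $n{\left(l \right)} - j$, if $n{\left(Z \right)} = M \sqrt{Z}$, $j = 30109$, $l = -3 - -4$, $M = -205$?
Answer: $-30314$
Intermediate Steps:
$l = 1$ ($l = -3 + 4 = 1$)
$n{\left(Z \right)} = - 205 \sqrt{Z}$
$n{\left(l \right)} - j = - 205 \sqrt{1} - 30109 = \left(-205\right) 1 - 30109 = -205 - 30109 = -30314$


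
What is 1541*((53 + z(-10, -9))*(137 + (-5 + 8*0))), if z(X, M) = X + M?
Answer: 6916008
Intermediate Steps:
z(X, M) = M + X
1541*((53 + z(-10, -9))*(137 + (-5 + 8*0))) = 1541*((53 + (-9 - 10))*(137 + (-5 + 8*0))) = 1541*((53 - 19)*(137 + (-5 + 0))) = 1541*(34*(137 - 5)) = 1541*(34*132) = 1541*4488 = 6916008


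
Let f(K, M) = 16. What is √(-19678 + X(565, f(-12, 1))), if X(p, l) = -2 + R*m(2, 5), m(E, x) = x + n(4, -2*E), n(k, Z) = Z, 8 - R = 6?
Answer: I*√19678 ≈ 140.28*I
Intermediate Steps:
R = 2 (R = 8 - 1*6 = 8 - 6 = 2)
m(E, x) = x - 2*E
X(p, l) = 0 (X(p, l) = -2 + 2*(5 - 2*2) = -2 + 2*(5 - 4) = -2 + 2*1 = -2 + 2 = 0)
√(-19678 + X(565, f(-12, 1))) = √(-19678 + 0) = √(-19678) = I*√19678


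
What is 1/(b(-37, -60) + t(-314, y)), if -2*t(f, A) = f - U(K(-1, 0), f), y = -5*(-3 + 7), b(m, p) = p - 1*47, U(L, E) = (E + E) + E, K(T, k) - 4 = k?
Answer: -1/421 ≈ -0.0023753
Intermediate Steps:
K(T, k) = 4 + k
U(L, E) = 3*E (U(L, E) = 2*E + E = 3*E)
b(m, p) = -47 + p (b(m, p) = p - 47 = -47 + p)
y = -20 (y = -5*4 = -20)
t(f, A) = f (t(f, A) = -(f - 3*f)/2 = -(-1)*f = f)
1/(b(-37, -60) + t(-314, y)) = 1/((-47 - 60) - 314) = 1/(-107 - 314) = 1/(-421) = -1/421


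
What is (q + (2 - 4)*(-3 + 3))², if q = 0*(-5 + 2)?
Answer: 0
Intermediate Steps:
q = 0 (q = 0*(-3) = 0)
(q + (2 - 4)*(-3 + 3))² = (0 + (2 - 4)*(-3 + 3))² = (0 - 2*0)² = (0 + 0)² = 0² = 0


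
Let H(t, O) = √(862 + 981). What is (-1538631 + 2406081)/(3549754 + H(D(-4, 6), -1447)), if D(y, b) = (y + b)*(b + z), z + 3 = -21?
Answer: 1026411369100/4200251152891 - 289150*√1843/4200251152891 ≈ 0.24437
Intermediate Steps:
z = -24 (z = -3 - 21 = -24)
D(y, b) = (-24 + b)*(b + y) (D(y, b) = (y + b)*(b - 24) = (b + y)*(-24 + b) = (-24 + b)*(b + y))
H(t, O) = √1843
(-1538631 + 2406081)/(3549754 + H(D(-4, 6), -1447)) = (-1538631 + 2406081)/(3549754 + √1843) = 867450/(3549754 + √1843)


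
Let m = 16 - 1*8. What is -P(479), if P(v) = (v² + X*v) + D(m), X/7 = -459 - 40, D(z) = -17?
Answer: 1443723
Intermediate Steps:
m = 8 (m = 16 - 8 = 8)
X = -3493 (X = 7*(-459 - 40) = 7*(-499) = -3493)
P(v) = -17 + v² - 3493*v (P(v) = (v² - 3493*v) - 17 = -17 + v² - 3493*v)
-P(479) = -(-17 + 479² - 3493*479) = -(-17 + 229441 - 1673147) = -1*(-1443723) = 1443723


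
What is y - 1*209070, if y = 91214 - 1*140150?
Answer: -258006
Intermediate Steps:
y = -48936 (y = 91214 - 140150 = -48936)
y - 1*209070 = -48936 - 1*209070 = -48936 - 209070 = -258006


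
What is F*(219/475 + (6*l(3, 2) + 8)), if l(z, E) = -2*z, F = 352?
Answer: -4604512/475 ≈ -9693.7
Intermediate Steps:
F*(219/475 + (6*l(3, 2) + 8)) = 352*(219/475 + (6*(-2*3) + 8)) = 352*(219*(1/475) + (6*(-6) + 8)) = 352*(219/475 + (-36 + 8)) = 352*(219/475 - 28) = 352*(-13081/475) = -4604512/475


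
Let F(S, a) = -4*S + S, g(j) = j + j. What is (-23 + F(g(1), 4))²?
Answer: 841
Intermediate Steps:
g(j) = 2*j
F(S, a) = -3*S
(-23 + F(g(1), 4))² = (-23 - 6)² = (-29)² = 841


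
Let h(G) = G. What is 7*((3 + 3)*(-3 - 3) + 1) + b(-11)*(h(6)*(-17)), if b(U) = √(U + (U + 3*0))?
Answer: -245 - 102*I*√22 ≈ -245.0 - 478.42*I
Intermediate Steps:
b(U) = √2*√U (b(U) = √(U + (U + 0)) = √(U + U) = √(2*U) = √2*√U)
7*((3 + 3)*(-3 - 3) + 1) + b(-11)*(h(6)*(-17)) = 7*((3 + 3)*(-3 - 3) + 1) + (√2*√(-11))*(6*(-17)) = 7*(6*(-6) + 1) + (√2*(I*√11))*(-102) = 7*(-36 + 1) + (I*√22)*(-102) = 7*(-35) - 102*I*√22 = -245 - 102*I*√22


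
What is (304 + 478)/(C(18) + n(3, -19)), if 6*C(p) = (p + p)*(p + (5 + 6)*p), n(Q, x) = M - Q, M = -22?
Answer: 782/1271 ≈ 0.61526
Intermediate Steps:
n(Q, x) = -22 - Q
C(p) = 4*p**2 (C(p) = ((p + p)*(p + (5 + 6)*p))/6 = ((2*p)*(p + 11*p))/6 = ((2*p)*(12*p))/6 = (24*p**2)/6 = 4*p**2)
(304 + 478)/(C(18) + n(3, -19)) = (304 + 478)/(4*18**2 + (-22 - 1*3)) = 782/(4*324 + (-22 - 3)) = 782/(1296 - 25) = 782/1271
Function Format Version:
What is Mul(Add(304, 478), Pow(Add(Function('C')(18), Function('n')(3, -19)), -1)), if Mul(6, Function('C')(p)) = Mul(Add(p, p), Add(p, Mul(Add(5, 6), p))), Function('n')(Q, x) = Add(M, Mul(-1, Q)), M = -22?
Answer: Rational(782, 1271) ≈ 0.61526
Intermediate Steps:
Function('n')(Q, x) = Add(-22, Mul(-1, Q))
Function('C')(p) = Mul(4, Pow(p, 2)) (Function('C')(p) = Mul(Rational(1, 6), Mul(Add(p, p), Add(p, Mul(Add(5, 6), p)))) = Mul(Rational(1, 6), Mul(Mul(2, p), Add(p, Mul(11, p)))) = Mul(Rational(1, 6), Mul(Mul(2, p), Mul(12, p))) = Mul(Rational(1, 6), Mul(24, Pow(p, 2))) = Mul(4, Pow(p, 2)))
Mul(Add(304, 478), Pow(Add(Function('C')(18), Function('n')(3, -19)), -1)) = Mul(Add(304, 478), Pow(Add(Mul(4, Pow(18, 2)), Add(-22, Mul(-1, 3))), -1)) = Mul(782, Pow(Add(Mul(4, 324), Add(-22, -3)), -1)) = Mul(782, Pow(Add(1296, -25), -1)) = Mul(782, Pow(1271, -1)) = Mul(782, Rational(1, 1271)) = Rational(782, 1271)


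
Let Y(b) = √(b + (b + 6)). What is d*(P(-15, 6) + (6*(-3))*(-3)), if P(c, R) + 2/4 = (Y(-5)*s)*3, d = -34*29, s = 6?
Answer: -52751 - 35496*I ≈ -52751.0 - 35496.0*I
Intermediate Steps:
Y(b) = √(6 + 2*b) (Y(b) = √(b + (6 + b)) = √(6 + 2*b))
d = -986
P(c, R) = -½ + 36*I (P(c, R) = -½ + (√(6 + 2*(-5))*6)*3 = -½ + (√(6 - 10)*6)*3 = -½ + (√(-4)*6)*3 = -½ + ((2*I)*6)*3 = -½ + (12*I)*3 = -½ + 36*I)
d*(P(-15, 6) + (6*(-3))*(-3)) = -986*((-½ + 36*I) + (6*(-3))*(-3)) = -986*((-½ + 36*I) - 18*(-3)) = -986*((-½ + 36*I) + 54) = -986*(107/2 + 36*I) = -52751 - 35496*I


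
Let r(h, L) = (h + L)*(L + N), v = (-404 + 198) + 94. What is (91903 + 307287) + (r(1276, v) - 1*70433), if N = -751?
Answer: -675775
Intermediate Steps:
v = -112 (v = -206 + 94 = -112)
r(h, L) = (-751 + L)*(L + h) (r(h, L) = (h + L)*(L - 751) = (L + h)*(-751 + L) = (-751 + L)*(L + h))
(91903 + 307287) + (r(1276, v) - 1*70433) = (91903 + 307287) + (((-112)² - 751*(-112) - 751*1276 - 112*1276) - 1*70433) = 399190 + ((12544 + 84112 - 958276 - 142912) - 70433) = 399190 + (-1004532 - 70433) = 399190 - 1074965 = -675775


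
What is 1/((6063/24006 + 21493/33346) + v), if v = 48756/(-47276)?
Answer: -788429806187/105806170350 ≈ -7.4516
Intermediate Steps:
v = -12189/11819 (v = 48756*(-1/47276) = -12189/11819 ≈ -1.0313)
1/((6063/24006 + 21493/33346) + v) = 1/((6063/24006 + 21493/33346) - 12189/11819) = 1/((6063*(1/24006) + 21493*(1/33346)) - 12189/11819) = 1/((2021/8002 + 21493/33346) - 12189/11819) = 1/(59844813/66708673 - 12189/11819) = 1/(-105806170350/788429806187) = -788429806187/105806170350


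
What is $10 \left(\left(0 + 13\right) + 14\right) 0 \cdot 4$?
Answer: $0$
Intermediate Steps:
$10 \left(\left(0 + 13\right) + 14\right) 0 \cdot 4 = 10 \left(13 + 14\right) 0 = 10 \cdot 27 \cdot 0 = 270 \cdot 0 = 0$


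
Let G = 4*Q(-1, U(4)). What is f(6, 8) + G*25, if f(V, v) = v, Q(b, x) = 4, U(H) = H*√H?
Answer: 408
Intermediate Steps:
U(H) = H^(3/2)
G = 16 (G = 4*4 = 16)
f(6, 8) + G*25 = 8 + 16*25 = 8 + 400 = 408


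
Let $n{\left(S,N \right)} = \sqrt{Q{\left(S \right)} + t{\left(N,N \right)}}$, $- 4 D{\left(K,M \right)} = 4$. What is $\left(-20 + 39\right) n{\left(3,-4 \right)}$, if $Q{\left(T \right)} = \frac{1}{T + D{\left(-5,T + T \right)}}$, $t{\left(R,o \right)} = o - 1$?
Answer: $\frac{57 i \sqrt{2}}{2} \approx 40.305 i$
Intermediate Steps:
$D{\left(K,M \right)} = -1$ ($D{\left(K,M \right)} = \left(- \frac{1}{4}\right) 4 = -1$)
$t{\left(R,o \right)} = -1 + o$
$Q{\left(T \right)} = \frac{1}{-1 + T}$ ($Q{\left(T \right)} = \frac{1}{T - 1} = \frac{1}{-1 + T}$)
$n{\left(S,N \right)} = \sqrt{-1 + N + \frac{1}{-1 + S}}$ ($n{\left(S,N \right)} = \sqrt{\frac{1}{-1 + S} + \left(-1 + N\right)} = \sqrt{-1 + N + \frac{1}{-1 + S}}$)
$\left(-20 + 39\right) n{\left(3,-4 \right)} = \left(-20 + 39\right) \sqrt{\frac{1 + \left(-1 - 4\right) \left(-1 + 3\right)}{-1 + 3}} = 19 \sqrt{\frac{1 - 10}{2}} = 19 \sqrt{\frac{1}{2} \left(-9\right)} = 19 \sqrt{- \frac{9}{2}} = 19 \frac{3 i \sqrt{2}}{2} = \frac{57 i \sqrt{2}}{2}$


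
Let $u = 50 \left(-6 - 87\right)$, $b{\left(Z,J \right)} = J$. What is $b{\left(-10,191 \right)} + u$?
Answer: $-4459$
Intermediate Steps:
$u = -4650$ ($u = 50 \left(-93\right) = -4650$)
$b{\left(-10,191 \right)} + u = 191 - 4650 = -4459$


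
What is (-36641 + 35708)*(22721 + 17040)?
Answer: -37097013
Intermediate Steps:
(-36641 + 35708)*(22721 + 17040) = -933*39761 = -37097013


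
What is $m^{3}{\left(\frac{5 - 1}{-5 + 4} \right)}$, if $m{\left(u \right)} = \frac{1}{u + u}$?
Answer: $- \frac{1}{512} \approx -0.0019531$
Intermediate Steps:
$m{\left(u \right)} = \frac{1}{2 u}$
$m^{3}{\left(\frac{5 - 1}{-5 + 4} \right)} = \left(\frac{1}{2 \frac{5 - 1}{-5 + 4}}\right)^{3} = \left(\frac{1}{2 \frac{4}{-1}}\right)^{3} = \left(\frac{1}{2 \cdot 4 \left(-1\right)}\right)^{3} = \left(\frac{1}{2 \left(-4\right)}\right)^{3} = \left(\frac{1}{2} \left(- \frac{1}{4}\right)\right)^{3} = \left(- \frac{1}{8}\right)^{3} = - \frac{1}{512}$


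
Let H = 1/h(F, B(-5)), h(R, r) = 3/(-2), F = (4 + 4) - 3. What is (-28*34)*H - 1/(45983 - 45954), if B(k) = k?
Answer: 55213/87 ≈ 634.63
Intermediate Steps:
F = 5 (F = 8 - 3 = 5)
h(R, r) = -3/2 (h(R, r) = 3*(-½) = -3/2)
H = -⅔ (H = 1/(-3/2) = -⅔ ≈ -0.66667)
(-28*34)*H - 1/(45983 - 45954) = -28*34*(-⅔) - 1/(45983 - 45954) = -952*(-⅔) - 1/29 = 1904/3 - 1*1/29 = 1904/3 - 1/29 = 55213/87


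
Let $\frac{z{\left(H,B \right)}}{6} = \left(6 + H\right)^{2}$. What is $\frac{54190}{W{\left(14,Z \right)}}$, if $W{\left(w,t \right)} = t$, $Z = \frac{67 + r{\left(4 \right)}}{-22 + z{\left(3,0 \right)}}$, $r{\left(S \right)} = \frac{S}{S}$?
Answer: $\frac{6286040}{17} \approx 3.6977 \cdot 10^{5}$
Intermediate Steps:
$r{\left(S \right)} = 1$
$z{\left(H,B \right)} = 6 \left(6 + H\right)^{2}$
$Z = \frac{17}{116}$ ($Z = \frac{67 + 1}{-22 + 6 \left(6 + 3\right)^{2}} = \frac{68}{-22 + 6 \cdot 9^{2}} = \frac{68}{-22 + 6 \cdot 81} = \frac{68}{-22 + 486} = \frac{68}{464} = 68 \cdot \frac{1}{464} = \frac{17}{116} \approx 0.14655$)
$\frac{54190}{W{\left(14,Z \right)}} = \frac{54190}{\frac{17}{116}} = 54190 \cdot \frac{116}{17} = \frac{6286040}{17}$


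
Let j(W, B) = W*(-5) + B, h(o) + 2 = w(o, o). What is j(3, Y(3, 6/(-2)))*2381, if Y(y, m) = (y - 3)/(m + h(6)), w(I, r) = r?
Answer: -35715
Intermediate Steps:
h(o) = -2 + o
Y(y, m) = (-3 + y)/(4 + m) (Y(y, m) = (y - 3)/(m + (-2 + 6)) = (-3 + y)/(m + 4) = (-3 + y)/(4 + m))
j(W, B) = B - 5*W (j(W, B) = -5*W + B = B - 5*W)
j(3, Y(3, 6/(-2)))*2381 = ((-3 + 3)/(4 + 6/(-2)) - 5*3)*2381 = (0/(4 + 6*(-1/2)) - 15)*2381 = (0/(4 - 3) - 15)*2381 = (0/1 - 15)*2381 = (1*0 - 15)*2381 = (0 - 15)*2381 = -15*2381 = -35715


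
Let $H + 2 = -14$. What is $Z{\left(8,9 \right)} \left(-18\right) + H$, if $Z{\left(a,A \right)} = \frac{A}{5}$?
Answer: $- \frac{242}{5} \approx -48.4$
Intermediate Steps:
$H = -16$ ($H = -2 - 14 = -16$)
$Z{\left(a,A \right)} = \frac{A}{5}$ ($Z{\left(a,A \right)} = A \frac{1}{5} = \frac{A}{5}$)
$Z{\left(8,9 \right)} \left(-18\right) + H = \frac{1}{5} \cdot 9 \left(-18\right) - 16 = \frac{9}{5} \left(-18\right) - 16 = - \frac{162}{5} - 16 = - \frac{242}{5}$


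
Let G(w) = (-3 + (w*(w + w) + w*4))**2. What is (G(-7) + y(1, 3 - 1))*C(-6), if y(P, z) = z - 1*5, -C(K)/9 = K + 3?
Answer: 121122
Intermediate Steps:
C(K) = -27 - 9*K (C(K) = -9*(K + 3) = -9*(3 + K) = -27 - 9*K)
G(w) = (-3 + 2*w**2 + 4*w)**2 (G(w) = (-3 + (w*(2*w) + 4*w))**2 = (-3 + (2*w**2 + 4*w))**2 = (-3 + 2*w**2 + 4*w)**2)
y(P, z) = -5 + z (y(P, z) = z - 5 = -5 + z)
(G(-7) + y(1, 3 - 1))*C(-6) = ((-3 + 2*(-7)**2 + 4*(-7))**2 + (-5 + (3 - 1)))*(-27 - 9*(-6)) = ((-3 + 2*49 - 28)**2 + (-5 + 2))*(-27 + 54) = ((-3 + 98 - 28)**2 - 3)*27 = (67**2 - 3)*27 = (4489 - 3)*27 = 4486*27 = 121122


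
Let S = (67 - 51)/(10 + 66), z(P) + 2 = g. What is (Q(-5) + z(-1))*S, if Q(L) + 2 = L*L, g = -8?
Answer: 52/19 ≈ 2.7368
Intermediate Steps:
z(P) = -10 (z(P) = -2 - 8 = -10)
S = 4/19 (S = 16/76 = 16*(1/76) = 4/19 ≈ 0.21053)
Q(L) = -2 + L² (Q(L) = -2 + L*L = -2 + L²)
(Q(-5) + z(-1))*S = ((-2 + (-5)²) - 10)*(4/19) = ((-2 + 25) - 10)*(4/19) = (23 - 10)*(4/19) = 13*(4/19) = 52/19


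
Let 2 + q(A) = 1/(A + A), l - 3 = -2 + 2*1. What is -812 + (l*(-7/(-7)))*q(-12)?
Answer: -6545/8 ≈ -818.13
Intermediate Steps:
l = 3 (l = 3 + (-2 + 2*1) = 3 + (-2 + 2) = 3 + 0 = 3)
q(A) = -2 + 1/(2*A) (q(A) = -2 + 1/(A + A) = -2 + 1/(2*A))
-812 + (l*(-7/(-7)))*q(-12) = -812 + (3*(-7/(-7)))*(-2 + (1/2)/(-12)) = -812 + (3*(-7*(-1/7)))*(-2 + (1/2)*(-1/12)) = -812 + (3*1)*(-2 - 1/24) = -812 + 3*(-49/24) = -812 - 49/8 = -6545/8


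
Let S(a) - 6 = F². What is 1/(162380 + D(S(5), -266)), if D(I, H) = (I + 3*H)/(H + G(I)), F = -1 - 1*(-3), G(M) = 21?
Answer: 245/39783888 ≈ 6.1583e-6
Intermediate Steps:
F = 2 (F = -1 + 3 = 2)
S(a) = 10 (S(a) = 6 + 2² = 6 + 4 = 10)
D(I, H) = (I + 3*H)/(21 + H) (D(I, H) = (I + 3*H)/(H + 21) = (I + 3*H)/(21 + H))
1/(162380 + D(S(5), -266)) = 1/(162380 + (10 + 3*(-266))/(21 - 266)) = 1/(162380 + (10 - 798)/(-245)) = 1/(162380 - 1/245*(-788)) = 1/(162380 + 788/245) = 1/(39783888/245) = 245/39783888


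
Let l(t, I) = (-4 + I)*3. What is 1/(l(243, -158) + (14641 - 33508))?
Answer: -1/19353 ≈ -5.1672e-5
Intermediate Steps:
l(t, I) = -12 + 3*I
1/(l(243, -158) + (14641 - 33508)) = 1/((-12 + 3*(-158)) + (14641 - 33508)) = 1/((-12 - 474) - 18867) = 1/(-486 - 18867) = 1/(-19353) = -1/19353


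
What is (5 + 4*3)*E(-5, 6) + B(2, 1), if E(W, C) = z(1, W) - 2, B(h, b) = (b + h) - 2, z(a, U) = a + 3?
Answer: 35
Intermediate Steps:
z(a, U) = 3 + a
B(h, b) = -2 + b + h
E(W, C) = 2 (E(W, C) = (3 + 1) - 2 = 4 - 2 = 2)
(5 + 4*3)*E(-5, 6) + B(2, 1) = (5 + 4*3)*2 + (-2 + 1 + 2) = (5 + 12)*2 + 1 = 17*2 + 1 = 34 + 1 = 35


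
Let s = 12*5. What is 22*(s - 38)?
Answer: 484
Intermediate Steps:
s = 60
22*(s - 38) = 22*(60 - 38) = 22*22 = 484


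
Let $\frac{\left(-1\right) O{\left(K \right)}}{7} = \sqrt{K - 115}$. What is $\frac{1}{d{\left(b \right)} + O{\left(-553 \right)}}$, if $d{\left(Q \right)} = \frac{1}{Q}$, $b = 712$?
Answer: $\frac{712}{16593291009} + \frac{7097216 i \sqrt{167}}{16593291009} \approx 4.2909 \cdot 10^{-8} + 0.0055273 i$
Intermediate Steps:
$O{\left(K \right)} = - 7 \sqrt{-115 + K}$ ($O{\left(K \right)} = - 7 \sqrt{K - 115} = - 7 \sqrt{-115 + K}$)
$\frac{1}{d{\left(b \right)} + O{\left(-553 \right)}} = \frac{1}{\frac{1}{712} - 7 \sqrt{-115 - 553}} = \frac{1}{\frac{1}{712} - 7 \sqrt{-668}} = \frac{1}{\frac{1}{712} - 7 \cdot 2 i \sqrt{167}} = \frac{1}{\frac{1}{712} - 14 i \sqrt{167}}$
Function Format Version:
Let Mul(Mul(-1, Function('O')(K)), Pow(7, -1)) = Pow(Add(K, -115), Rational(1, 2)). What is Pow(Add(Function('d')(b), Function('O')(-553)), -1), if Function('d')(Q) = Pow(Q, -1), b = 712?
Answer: Add(Rational(712, 16593291009), Mul(Rational(7097216, 16593291009), I, Pow(167, Rational(1, 2)))) ≈ Add(4.2909e-8, Mul(0.0055273, I))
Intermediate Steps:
Function('O')(K) = Mul(-7, Pow(Add(-115, K), Rational(1, 2))) (Function('O')(K) = Mul(-7, Pow(Add(K, -115), Rational(1, 2))) = Mul(-7, Pow(Add(-115, K), Rational(1, 2))))
Pow(Add(Function('d')(b), Function('O')(-553)), -1) = Pow(Add(Pow(712, -1), Mul(-7, Pow(Add(-115, -553), Rational(1, 2)))), -1) = Pow(Add(Rational(1, 712), Mul(-7, Pow(-668, Rational(1, 2)))), -1) = Pow(Add(Rational(1, 712), Mul(-7, Mul(2, I, Pow(167, Rational(1, 2))))), -1) = Pow(Add(Rational(1, 712), Mul(-14, I, Pow(167, Rational(1, 2)))), -1)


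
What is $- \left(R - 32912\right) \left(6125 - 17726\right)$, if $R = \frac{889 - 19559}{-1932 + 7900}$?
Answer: $- \frac{1139435637543}{2984} \approx -3.8185 \cdot 10^{8}$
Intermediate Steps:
$R = - \frac{9335}{2984}$ ($R = - \frac{18670}{5968} = \left(-18670\right) \frac{1}{5968} = - \frac{9335}{2984} \approx -3.1283$)
$- \left(R - 32912\right) \left(6125 - 17726\right) = - \left(- \frac{9335}{2984} - 32912\right) \left(6125 - 17726\right) = - \frac{\left(-98218743\right) \left(-11601\right)}{2984} = \left(-1\right) \frac{1139435637543}{2984} = - \frac{1139435637543}{2984}$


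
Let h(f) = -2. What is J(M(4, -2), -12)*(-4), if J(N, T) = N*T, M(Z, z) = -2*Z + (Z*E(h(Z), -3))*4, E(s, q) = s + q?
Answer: -4224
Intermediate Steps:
E(s, q) = q + s
M(Z, z) = -22*Z (M(Z, z) = -2*Z + (Z*(-3 - 2))*4 = -2*Z + (Z*(-5))*4 = -2*Z - 5*Z*4 = -2*Z - 20*Z = -22*Z)
J(M(4, -2), -12)*(-4) = (-22*4*(-12))*(-4) = -88*(-12)*(-4) = 1056*(-4) = -4224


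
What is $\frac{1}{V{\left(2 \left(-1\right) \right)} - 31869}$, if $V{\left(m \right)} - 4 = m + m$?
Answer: $- \frac{1}{31869} \approx -3.1378 \cdot 10^{-5}$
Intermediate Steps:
$V{\left(m \right)} = 4 + 2 m$ ($V{\left(m \right)} = 4 + \left(m + m\right) = 4 + 2 m$)
$\frac{1}{V{\left(2 \left(-1\right) \right)} - 31869} = \frac{1}{\left(4 + 2 \cdot 2 \left(-1\right)\right) - 31869} = \frac{1}{\left(4 + 2 \left(-2\right)\right) - 31869} = \frac{1}{\left(4 - 4\right) - 31869} = \frac{1}{0 - 31869} = \frac{1}{-31869} = - \frac{1}{31869}$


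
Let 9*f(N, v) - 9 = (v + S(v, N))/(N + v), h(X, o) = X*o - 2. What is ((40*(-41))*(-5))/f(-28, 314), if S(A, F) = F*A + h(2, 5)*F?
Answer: -1319175/383 ≈ -3444.3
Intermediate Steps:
h(X, o) = -2 + X*o
S(A, F) = 8*F + A*F (S(A, F) = F*A + (-2 + 2*5)*F = A*F + (-2 + 10)*F = A*F + 8*F = 8*F + A*F)
f(N, v) = 1 + (v + N*(8 + v))/(9*(N + v)) (f(N, v) = 1 + ((v + N*(8 + v))/(N + v))/9 = 1 + (v + N*(8 + v))/(9*(N + v)))
((40*(-41))*(-5))/f(-28, 314) = ((40*(-41))*(-5))/(((10*314 + 17*(-28) - 28*314)/(9*(-28 + 314)))) = (-1640*(-5))/(((1/9)*(3140 - 476 - 8792)/286)) = 8200/(((1/9)*(1/286)*(-6128))) = 8200/(-3064/1287) = 8200*(-1287/3064) = -1319175/383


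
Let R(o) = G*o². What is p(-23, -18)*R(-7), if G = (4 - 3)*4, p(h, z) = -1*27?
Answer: -5292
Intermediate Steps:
p(h, z) = -27
G = 4 (G = 1*4 = 4)
R(o) = 4*o²
p(-23, -18)*R(-7) = -108*(-7)² = -108*49 = -27*196 = -5292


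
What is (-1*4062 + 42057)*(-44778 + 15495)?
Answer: -1112607585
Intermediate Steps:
(-1*4062 + 42057)*(-44778 + 15495) = (-4062 + 42057)*(-29283) = 37995*(-29283) = -1112607585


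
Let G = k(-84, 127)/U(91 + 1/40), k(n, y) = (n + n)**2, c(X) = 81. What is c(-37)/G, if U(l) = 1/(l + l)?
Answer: 45/2854544 ≈ 1.5764e-5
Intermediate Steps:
k(n, y) = 4*n**2 (k(n, y) = (2*n)**2 = 4*n**2)
U(l) = 1/(2*l)
G = 25690896/5 (G = (4*(-84)**2)/((1/(2*(91 + 1/40)))) = (4*7056)/((1/(2*(91 + 1/40)))) = 28224/((1/(2*(3641/40)))) = 28224/(((1/2)*(40/3641))) = 28224/(20/3641) = 28224*(3641/20) = 25690896/5 ≈ 5.1382e+6)
c(-37)/G = 81/(25690896/5) = 81*(5/25690896) = 45/2854544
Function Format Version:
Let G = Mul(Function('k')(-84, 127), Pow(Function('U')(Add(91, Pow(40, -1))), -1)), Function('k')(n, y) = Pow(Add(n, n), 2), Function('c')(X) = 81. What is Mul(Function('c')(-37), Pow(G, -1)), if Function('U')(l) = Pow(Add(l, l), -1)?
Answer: Rational(45, 2854544) ≈ 1.5764e-5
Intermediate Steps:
Function('k')(n, y) = Mul(4, Pow(n, 2)) (Function('k')(n, y) = Pow(Mul(2, n), 2) = Mul(4, Pow(n, 2)))
Function('U')(l) = Mul(Rational(1, 2), Pow(l, -1)) (Function('U')(l) = Pow(Mul(2, l), -1) = Mul(Rational(1, 2), Pow(l, -1)))
G = Rational(25690896, 5) (G = Mul(Mul(4, Pow(-84, 2)), Pow(Mul(Rational(1, 2), Pow(Add(91, Pow(40, -1)), -1)), -1)) = Mul(Mul(4, 7056), Pow(Mul(Rational(1, 2), Pow(Add(91, Rational(1, 40)), -1)), -1)) = Mul(28224, Pow(Mul(Rational(1, 2), Pow(Rational(3641, 40), -1)), -1)) = Mul(28224, Pow(Mul(Rational(1, 2), Rational(40, 3641)), -1)) = Mul(28224, Pow(Rational(20, 3641), -1)) = Mul(28224, Rational(3641, 20)) = Rational(25690896, 5) ≈ 5.1382e+6)
Mul(Function('c')(-37), Pow(G, -1)) = Mul(81, Pow(Rational(25690896, 5), -1)) = Mul(81, Rational(5, 25690896)) = Rational(45, 2854544)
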